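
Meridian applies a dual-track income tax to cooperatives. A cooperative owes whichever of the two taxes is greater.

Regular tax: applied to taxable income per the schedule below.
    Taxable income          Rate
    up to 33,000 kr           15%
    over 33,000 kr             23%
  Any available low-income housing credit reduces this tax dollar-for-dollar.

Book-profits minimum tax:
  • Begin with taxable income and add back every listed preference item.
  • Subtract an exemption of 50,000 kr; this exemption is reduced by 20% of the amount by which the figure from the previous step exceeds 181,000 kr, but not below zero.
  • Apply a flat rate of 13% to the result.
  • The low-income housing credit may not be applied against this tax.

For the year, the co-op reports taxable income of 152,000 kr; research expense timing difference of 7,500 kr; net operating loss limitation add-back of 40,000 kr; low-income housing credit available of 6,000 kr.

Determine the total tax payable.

26,320 kr

Book-profits minimum tax:
  Adjusted income: 152,000 kr + 7,500 kr + 40,000 kr = 199,500 kr
  Exemption: 50,000 kr − 20% × (199,500 kr − 181,000 kr) = 50,000 kr − 3,700 kr = 46,300 kr
  Base: 199,500 kr − 46,300 kr = 153,200 kr
  153,200 kr × 13% = 19,916 kr

Regular tax:
  33,000 kr × 15% = 4,950 kr
  119,000 kr × 23% = 27,370 kr
  → 32,320 kr
  Less low-income housing credit 6,000 kr → 26,320 kr

26,320 kr > 19,916 kr, so the regular tax governs.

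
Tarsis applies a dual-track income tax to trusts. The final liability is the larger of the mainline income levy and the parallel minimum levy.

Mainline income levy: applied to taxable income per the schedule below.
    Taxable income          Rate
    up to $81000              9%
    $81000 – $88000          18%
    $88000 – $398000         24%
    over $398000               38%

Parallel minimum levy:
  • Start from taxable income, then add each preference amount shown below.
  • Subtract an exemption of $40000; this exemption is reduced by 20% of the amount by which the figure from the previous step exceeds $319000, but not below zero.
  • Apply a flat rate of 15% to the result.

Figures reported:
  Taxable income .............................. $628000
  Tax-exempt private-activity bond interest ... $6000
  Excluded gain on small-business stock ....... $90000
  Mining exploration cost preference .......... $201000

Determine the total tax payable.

$170350

Parallel minimum levy:
  Adjusted income: $628000 + $6000 + $90000 + $201000 = $925000
  Exemption: 20% × ($925000 − $319000) = $121200 ≥ $40000, so the exemption is fully phased out
  Base: $925000 − $0 = $925000
  $925000 × 15% = $138750

Mainline income levy:
  $81000 × 9% = $7290
  $7000 × 18% = $1260
  $310000 × 24% = $74400
  $230000 × 38% = $87400
  → $170350

$170350 > $138750, so the mainline income levy governs.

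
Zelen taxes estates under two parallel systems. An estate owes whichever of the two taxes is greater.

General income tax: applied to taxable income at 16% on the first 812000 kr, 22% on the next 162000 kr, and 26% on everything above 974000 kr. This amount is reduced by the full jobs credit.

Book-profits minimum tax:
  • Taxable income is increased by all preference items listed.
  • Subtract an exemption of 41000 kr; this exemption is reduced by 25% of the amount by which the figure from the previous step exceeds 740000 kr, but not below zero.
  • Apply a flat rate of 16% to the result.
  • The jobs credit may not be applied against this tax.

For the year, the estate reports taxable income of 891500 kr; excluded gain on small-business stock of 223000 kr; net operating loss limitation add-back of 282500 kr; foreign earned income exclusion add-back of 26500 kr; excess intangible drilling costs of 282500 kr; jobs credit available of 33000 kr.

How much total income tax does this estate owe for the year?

272960 kr

Book-profits minimum tax:
  Adjusted income: 891500 kr + 223000 kr + 282500 kr + 26500 kr + 282500 kr = 1706000 kr
  Exemption: 25% × (1706000 kr − 740000 kr) = 241500 kr ≥ 41000 kr, so the exemption is fully phased out
  Base: 1706000 kr − 0 kr = 1706000 kr
  1706000 kr × 16% = 272960 kr

General income tax:
  812000 kr × 16% = 129920 kr
  79500 kr × 22% = 17490 kr
  → 147410 kr
  Less jobs credit 33000 kr → 114410 kr

272960 kr > 114410 kr, so the book-profits minimum tax is the binding amount.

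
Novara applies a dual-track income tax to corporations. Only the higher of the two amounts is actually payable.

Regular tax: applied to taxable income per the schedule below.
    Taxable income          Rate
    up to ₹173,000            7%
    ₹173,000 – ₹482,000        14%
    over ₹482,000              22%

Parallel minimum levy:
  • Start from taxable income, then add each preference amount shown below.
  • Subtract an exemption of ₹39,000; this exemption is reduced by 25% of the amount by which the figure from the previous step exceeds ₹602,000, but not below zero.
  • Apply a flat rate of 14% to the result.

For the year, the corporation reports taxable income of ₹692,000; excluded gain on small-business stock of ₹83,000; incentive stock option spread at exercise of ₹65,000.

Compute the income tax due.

Regular tax:
  ₹173,000 × 7% = ₹12,110
  ₹309,000 × 14% = ₹43,260
  ₹210,000 × 22% = ₹46,200
  → ₹101,570

Parallel minimum levy:
  Adjusted income: ₹692,000 + ₹83,000 + ₹65,000 = ₹840,000
  Exemption: 25% × (₹840,000 − ₹602,000) = ₹59,500 ≥ ₹39,000, so the exemption is fully phased out
  Base: ₹840,000 − ₹0 = ₹840,000
  ₹840,000 × 14% = ₹117,600

₹117,600 > ₹101,570, so the parallel minimum levy is the binding amount.

₹117,600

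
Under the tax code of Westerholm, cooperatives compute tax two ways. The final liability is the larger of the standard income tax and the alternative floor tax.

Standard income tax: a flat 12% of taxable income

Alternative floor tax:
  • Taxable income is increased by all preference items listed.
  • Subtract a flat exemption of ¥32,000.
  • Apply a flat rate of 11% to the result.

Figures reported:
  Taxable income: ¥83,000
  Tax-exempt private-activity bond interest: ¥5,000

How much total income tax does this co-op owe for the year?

¥9,960

Standard income tax:
  ¥83,000 × 12% = ¥9,960

Alternative floor tax:
  Adjusted income: ¥83,000 + ¥5,000 = ¥88,000
  Less exemption ¥32,000 → base ¥56,000
  ¥56,000 × 11% = ¥6,160

¥9,960 > ¥6,160, so the standard income tax governs.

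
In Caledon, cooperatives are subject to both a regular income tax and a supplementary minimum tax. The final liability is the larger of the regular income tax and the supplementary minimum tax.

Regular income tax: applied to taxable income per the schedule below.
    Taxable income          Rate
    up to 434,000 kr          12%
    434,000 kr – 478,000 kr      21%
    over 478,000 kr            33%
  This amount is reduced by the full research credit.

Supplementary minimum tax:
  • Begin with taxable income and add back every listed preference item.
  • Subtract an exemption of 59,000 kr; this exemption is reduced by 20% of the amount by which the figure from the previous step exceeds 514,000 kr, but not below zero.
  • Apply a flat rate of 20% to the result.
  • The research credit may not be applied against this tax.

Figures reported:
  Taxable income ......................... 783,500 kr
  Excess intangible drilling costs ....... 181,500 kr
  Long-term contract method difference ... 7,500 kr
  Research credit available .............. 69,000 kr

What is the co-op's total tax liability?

194,500 kr

Supplementary minimum tax:
  Adjusted income: 783,500 kr + 181,500 kr + 7,500 kr = 972,500 kr
  Exemption: 20% × (972,500 kr − 514,000 kr) = 91,700 kr ≥ 59,000 kr, so the exemption is fully phased out
  Base: 972,500 kr − 0 kr = 972,500 kr
  972,500 kr × 20% = 194,500 kr

Regular income tax:
  434,000 kr × 12% = 52,080 kr
  44,000 kr × 21% = 9,240 kr
  305,500 kr × 33% = 100,815 kr
  → 162,135 kr
  Less research credit 69,000 kr → 93,135 kr

194,500 kr > 93,135 kr, so the supplementary minimum tax is the binding amount.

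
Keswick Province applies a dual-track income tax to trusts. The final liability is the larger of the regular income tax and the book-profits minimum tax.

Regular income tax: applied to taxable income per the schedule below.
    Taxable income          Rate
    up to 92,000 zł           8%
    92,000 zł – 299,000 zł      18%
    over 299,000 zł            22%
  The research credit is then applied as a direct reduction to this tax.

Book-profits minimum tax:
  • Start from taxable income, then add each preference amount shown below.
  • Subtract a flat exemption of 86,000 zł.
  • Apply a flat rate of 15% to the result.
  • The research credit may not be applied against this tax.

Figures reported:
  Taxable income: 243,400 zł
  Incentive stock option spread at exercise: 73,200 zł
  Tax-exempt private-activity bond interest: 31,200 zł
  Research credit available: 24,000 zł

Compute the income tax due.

39,270 zł

Book-profits minimum tax:
  Adjusted income: 243,400 zł + 73,200 zł + 31,200 zł = 347,800 zł
  Less exemption 86,000 zł → base 261,800 zł
  261,800 zł × 15% = 39,270 zł

Regular income tax:
  92,000 zł × 8% = 7,360 zł
  151,400 zł × 18% = 27,252 zł
  → 34,612 zł
  Less research credit 24,000 zł → 10,612 zł

39,270 zł > 10,612 zł, so the book-profits minimum tax is the binding amount.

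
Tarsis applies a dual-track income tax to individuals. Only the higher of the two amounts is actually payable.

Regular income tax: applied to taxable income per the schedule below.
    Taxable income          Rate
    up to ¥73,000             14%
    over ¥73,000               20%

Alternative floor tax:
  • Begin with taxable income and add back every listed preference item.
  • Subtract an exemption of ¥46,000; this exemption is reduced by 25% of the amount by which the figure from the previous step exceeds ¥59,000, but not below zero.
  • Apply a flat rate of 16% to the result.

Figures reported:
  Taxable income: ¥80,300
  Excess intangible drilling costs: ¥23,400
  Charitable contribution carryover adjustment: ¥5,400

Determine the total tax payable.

Regular income tax:
  ¥73,000 × 14% = ¥10,220
  ¥7,300 × 20% = ¥1,460
  → ¥11,680

Alternative floor tax:
  Adjusted income: ¥80,300 + ¥23,400 + ¥5,400 = ¥109,100
  Exemption: ¥46,000 − 25% × (¥109,100 − ¥59,000) = ¥46,000 − ¥12,525 = ¥33,475
  Base: ¥109,100 − ¥33,475 = ¥75,625
  ¥75,625 × 16% = ¥12,100

¥12,100 > ¥11,680, so the alternative floor tax is the binding amount.

¥12,100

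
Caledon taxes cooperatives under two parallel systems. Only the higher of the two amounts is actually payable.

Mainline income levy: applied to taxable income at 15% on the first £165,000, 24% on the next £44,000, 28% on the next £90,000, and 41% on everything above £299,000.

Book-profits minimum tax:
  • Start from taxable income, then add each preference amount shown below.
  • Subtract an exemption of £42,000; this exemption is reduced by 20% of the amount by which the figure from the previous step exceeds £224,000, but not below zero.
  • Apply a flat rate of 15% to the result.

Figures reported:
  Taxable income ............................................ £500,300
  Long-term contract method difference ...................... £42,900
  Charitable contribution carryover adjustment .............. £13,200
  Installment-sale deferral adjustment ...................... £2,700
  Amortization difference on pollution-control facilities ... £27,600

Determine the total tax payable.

Book-profits minimum tax:
  Adjusted income: £500,300 + £42,900 + £13,200 + £2,700 + £27,600 = £586,700
  Exemption: 20% × (£586,700 − £224,000) = £72,540 ≥ £42,000, so the exemption is fully phased out
  Base: £586,700 − £0 = £586,700
  £586,700 × 15% = £88,005

Mainline income levy:
  £165,000 × 15% = £24,750
  £44,000 × 24% = £10,560
  £90,000 × 28% = £25,200
  £201,300 × 41% = £82,533
  → £143,043

£143,043 > £88,005, so the mainline income levy governs.

£143,043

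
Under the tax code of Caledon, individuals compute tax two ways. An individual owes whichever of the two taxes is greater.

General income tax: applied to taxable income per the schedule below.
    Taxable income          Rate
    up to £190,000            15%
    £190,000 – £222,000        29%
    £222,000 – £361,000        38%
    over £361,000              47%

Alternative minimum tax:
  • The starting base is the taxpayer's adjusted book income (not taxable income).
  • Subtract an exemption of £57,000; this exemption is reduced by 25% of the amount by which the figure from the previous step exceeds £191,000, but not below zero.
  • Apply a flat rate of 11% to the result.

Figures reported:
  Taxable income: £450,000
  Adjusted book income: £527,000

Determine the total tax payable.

£132,430

Alternative minimum tax:
  Base (adjusted book income): £527,000
  Exemption: 25% × (£527,000 − £191,000) = £84,000 ≥ £57,000, so the exemption is fully phased out
  Base: £527,000 − £0 = £527,000
  £527,000 × 11% = £57,970

General income tax:
  £190,000 × 15% = £28,500
  £32,000 × 29% = £9,280
  £139,000 × 38% = £52,820
  £89,000 × 47% = £41,830
  → £132,430

£132,430 > £57,970, so the general income tax governs.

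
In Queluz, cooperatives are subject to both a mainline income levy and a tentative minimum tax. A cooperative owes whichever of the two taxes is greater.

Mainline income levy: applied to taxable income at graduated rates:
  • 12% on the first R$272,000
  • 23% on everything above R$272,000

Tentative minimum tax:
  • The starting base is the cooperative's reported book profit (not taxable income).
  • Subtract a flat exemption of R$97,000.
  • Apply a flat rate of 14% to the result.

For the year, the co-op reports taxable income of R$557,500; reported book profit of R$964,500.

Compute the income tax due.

Mainline income levy:
  R$272,000 × 12% = R$32,640
  R$285,500 × 23% = R$65,665
  → R$98,305

Tentative minimum tax:
  Base (reported book profit): R$964,500
  Less exemption R$97,000 → base R$867,500
  R$867,500 × 14% = R$121,450

R$121,450 > R$98,305, so the tentative minimum tax is the binding amount.

R$121,450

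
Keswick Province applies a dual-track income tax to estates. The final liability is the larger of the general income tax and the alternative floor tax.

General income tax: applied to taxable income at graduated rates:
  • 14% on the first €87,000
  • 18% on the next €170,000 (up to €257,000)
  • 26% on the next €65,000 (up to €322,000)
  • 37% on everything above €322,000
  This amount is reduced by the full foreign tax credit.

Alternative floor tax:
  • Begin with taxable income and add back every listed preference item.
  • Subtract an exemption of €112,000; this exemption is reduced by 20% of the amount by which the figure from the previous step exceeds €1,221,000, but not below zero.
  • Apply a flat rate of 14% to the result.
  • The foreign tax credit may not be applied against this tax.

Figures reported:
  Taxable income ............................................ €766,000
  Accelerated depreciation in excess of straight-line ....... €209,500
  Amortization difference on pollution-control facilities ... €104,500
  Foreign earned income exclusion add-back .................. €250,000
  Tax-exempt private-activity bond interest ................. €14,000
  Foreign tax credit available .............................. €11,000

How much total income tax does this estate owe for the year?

General income tax:
  €87,000 × 14% = €12,180
  €170,000 × 18% = €30,600
  €65,000 × 26% = €16,900
  €444,000 × 37% = €164,280
  → €223,960
  Less foreign tax credit €11,000 → €212,960

Alternative floor tax:
  Adjusted income: €766,000 + €209,500 + €104,500 + €250,000 + €14,000 = €1,344,000
  Exemption: €112,000 − 20% × (€1,344,000 − €1,221,000) = €112,000 − €24,600 = €87,400
  Base: €1,344,000 − €87,400 = €1,256,600
  €1,256,600 × 14% = €175,924

€212,960 > €175,924, so the general income tax governs.

€212,960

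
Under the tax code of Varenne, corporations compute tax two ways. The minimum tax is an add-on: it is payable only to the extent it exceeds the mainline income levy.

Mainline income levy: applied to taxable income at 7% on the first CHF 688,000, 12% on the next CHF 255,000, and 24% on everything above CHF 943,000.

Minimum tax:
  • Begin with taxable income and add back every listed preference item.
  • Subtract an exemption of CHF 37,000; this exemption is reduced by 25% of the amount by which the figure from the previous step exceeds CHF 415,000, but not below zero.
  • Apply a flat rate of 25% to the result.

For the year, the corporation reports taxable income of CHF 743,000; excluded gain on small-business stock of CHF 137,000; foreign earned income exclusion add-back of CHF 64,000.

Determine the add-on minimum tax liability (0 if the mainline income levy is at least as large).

CHF 181,240

Mainline income levy:
  CHF 688,000 × 7% = CHF 48,160
  CHF 55,000 × 12% = CHF 6,600
  → CHF 54,760

Minimum tax:
  Adjusted income: CHF 743,000 + CHF 137,000 + CHF 64,000 = CHF 944,000
  Exemption: 25% × (CHF 944,000 − CHF 415,000) = CHF 132,250 ≥ CHF 37,000, so the exemption is fully phased out
  Base: CHF 944,000 − CHF 0 = CHF 944,000
  CHF 944,000 × 25% = CHF 236,000

Excess of minimum tax over mainline income levy: CHF 236,000 − CHF 54,760 = CHF 181,240.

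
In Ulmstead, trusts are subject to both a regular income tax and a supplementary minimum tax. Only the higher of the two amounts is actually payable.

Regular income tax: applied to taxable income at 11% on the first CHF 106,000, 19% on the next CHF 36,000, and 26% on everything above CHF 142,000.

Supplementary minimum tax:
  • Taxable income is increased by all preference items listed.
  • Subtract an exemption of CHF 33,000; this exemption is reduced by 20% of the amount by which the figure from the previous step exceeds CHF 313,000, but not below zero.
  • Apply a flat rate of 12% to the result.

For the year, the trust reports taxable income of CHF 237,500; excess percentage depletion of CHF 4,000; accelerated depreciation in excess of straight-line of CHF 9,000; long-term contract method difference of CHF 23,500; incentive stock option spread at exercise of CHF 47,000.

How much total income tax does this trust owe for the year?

CHF 43,330

Supplementary minimum tax:
  Adjusted income: CHF 237,500 + CHF 4,000 + CHF 9,000 + CHF 23,500 + CHF 47,000 = CHF 321,000
  Exemption: CHF 33,000 − 20% × (CHF 321,000 − CHF 313,000) = CHF 33,000 − CHF 1,600 = CHF 31,400
  Base: CHF 321,000 − CHF 31,400 = CHF 289,600
  CHF 289,600 × 12% = CHF 34,752

Regular income tax:
  CHF 106,000 × 11% = CHF 11,660
  CHF 36,000 × 19% = CHF 6,840
  CHF 95,500 × 26% = CHF 24,830
  → CHF 43,330

CHF 43,330 > CHF 34,752, so the regular income tax governs.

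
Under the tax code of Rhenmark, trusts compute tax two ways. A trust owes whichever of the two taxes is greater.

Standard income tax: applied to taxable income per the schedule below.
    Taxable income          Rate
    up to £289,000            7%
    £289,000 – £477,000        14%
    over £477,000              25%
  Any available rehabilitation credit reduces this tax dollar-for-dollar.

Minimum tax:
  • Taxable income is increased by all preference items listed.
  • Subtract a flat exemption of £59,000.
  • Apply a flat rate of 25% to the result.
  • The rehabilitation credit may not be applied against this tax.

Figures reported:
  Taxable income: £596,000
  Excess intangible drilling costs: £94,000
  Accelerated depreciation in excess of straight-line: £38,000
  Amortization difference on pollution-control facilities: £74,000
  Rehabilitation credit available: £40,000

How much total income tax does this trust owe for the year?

Standard income tax:
  £289,000 × 7% = £20,230
  £188,000 × 14% = £26,320
  £119,000 × 25% = £29,750
  → £76,300
  Less rehabilitation credit £40,000 → £36,300

Minimum tax:
  Adjusted income: £596,000 + £94,000 + £38,000 + £74,000 = £802,000
  Less exemption £59,000 → base £743,000
  £743,000 × 25% = £185,750

£185,750 > £36,300, so the minimum tax is the binding amount.

£185,750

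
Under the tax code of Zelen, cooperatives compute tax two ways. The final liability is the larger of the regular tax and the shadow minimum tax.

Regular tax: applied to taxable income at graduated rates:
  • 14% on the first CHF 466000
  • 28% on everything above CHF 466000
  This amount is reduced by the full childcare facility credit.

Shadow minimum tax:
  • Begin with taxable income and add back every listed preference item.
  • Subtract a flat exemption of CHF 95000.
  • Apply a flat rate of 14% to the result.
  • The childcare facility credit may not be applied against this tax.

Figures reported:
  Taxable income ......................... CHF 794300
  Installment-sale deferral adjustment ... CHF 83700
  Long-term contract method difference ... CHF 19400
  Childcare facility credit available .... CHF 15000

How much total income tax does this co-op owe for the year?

CHF 142164

Shadow minimum tax:
  Adjusted income: CHF 794300 + CHF 83700 + CHF 19400 = CHF 897400
  Less exemption CHF 95000 → base CHF 802400
  CHF 802400 × 14% = CHF 112336

Regular tax:
  CHF 466000 × 14% = CHF 65240
  CHF 328300 × 28% = CHF 91924
  → CHF 157164
  Less childcare facility credit CHF 15000 → CHF 142164

CHF 142164 > CHF 112336, so the regular tax governs.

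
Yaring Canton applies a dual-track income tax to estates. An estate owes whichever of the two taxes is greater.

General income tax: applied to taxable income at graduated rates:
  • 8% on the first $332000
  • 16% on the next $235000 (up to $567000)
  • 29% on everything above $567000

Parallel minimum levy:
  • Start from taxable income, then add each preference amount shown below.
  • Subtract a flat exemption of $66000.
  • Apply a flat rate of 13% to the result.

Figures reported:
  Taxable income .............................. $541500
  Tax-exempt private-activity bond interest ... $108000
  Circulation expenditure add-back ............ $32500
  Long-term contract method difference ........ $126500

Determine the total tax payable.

Parallel minimum levy:
  Adjusted income: $541500 + $108000 + $32500 + $126500 = $808500
  Less exemption $66000 → base $742500
  $742500 × 13% = $96525

General income tax:
  $332000 × 8% = $26560
  $209500 × 16% = $33520
  → $60080

$96525 > $60080, so the parallel minimum levy is the binding amount.

$96525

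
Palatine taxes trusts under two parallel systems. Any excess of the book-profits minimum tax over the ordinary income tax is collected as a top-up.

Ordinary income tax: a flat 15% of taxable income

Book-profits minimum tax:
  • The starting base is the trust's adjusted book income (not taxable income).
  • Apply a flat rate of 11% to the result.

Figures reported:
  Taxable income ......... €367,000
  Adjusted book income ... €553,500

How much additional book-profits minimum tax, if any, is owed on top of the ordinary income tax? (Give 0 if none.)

€5,835

Ordinary income tax:
  €367,000 × 15% = €55,050

Book-profits minimum tax:
  Base (adjusted book income): €553,500
  €553,500 × 11% = €60,885

Excess of book-profits minimum tax over ordinary income tax: €60,885 − €55,050 = €5,835.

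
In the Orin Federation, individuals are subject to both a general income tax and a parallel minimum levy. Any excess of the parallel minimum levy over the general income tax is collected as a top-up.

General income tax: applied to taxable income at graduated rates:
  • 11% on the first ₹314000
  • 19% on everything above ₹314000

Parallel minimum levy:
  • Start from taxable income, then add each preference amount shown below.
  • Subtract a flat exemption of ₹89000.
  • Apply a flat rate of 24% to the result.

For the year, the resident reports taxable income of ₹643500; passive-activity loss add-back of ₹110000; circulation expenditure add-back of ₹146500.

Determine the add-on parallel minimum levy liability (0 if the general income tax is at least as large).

₹97495

Parallel minimum levy:
  Adjusted income: ₹643500 + ₹110000 + ₹146500 = ₹900000
  Less exemption ₹89000 → base ₹811000
  ₹811000 × 24% = ₹194640

General income tax:
  ₹314000 × 11% = ₹34540
  ₹329500 × 19% = ₹62605
  → ₹97145

Excess of parallel minimum levy over general income tax: ₹194640 − ₹97145 = ₹97495.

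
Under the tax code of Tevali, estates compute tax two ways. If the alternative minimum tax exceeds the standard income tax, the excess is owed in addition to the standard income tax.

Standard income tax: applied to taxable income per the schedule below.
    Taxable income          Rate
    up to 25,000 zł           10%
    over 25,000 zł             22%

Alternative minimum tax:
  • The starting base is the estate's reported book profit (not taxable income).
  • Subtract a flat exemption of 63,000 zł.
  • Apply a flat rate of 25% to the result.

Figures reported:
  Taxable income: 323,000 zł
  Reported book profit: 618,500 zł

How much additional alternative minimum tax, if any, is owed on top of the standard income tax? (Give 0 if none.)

70,815 zł

Alternative minimum tax:
  Base (reported book profit): 618,500 zł
  Less exemption 63,000 zł → base 555,500 zł
  555,500 zł × 25% = 138,875 zł

Standard income tax:
  25,000 zł × 10% = 2,500 zł
  298,000 zł × 22% = 65,560 zł
  → 68,060 zł

Excess of alternative minimum tax over standard income tax: 138,875 zł − 68,060 zł = 70,815 zł.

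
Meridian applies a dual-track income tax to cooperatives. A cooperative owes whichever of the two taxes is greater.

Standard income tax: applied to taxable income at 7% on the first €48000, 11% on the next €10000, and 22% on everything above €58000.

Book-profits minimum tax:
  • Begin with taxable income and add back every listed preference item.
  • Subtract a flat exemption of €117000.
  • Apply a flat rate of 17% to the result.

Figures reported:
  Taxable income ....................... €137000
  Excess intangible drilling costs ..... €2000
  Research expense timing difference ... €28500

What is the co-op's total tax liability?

Book-profits minimum tax:
  Adjusted income: €137000 + €2000 + €28500 = €167500
  Less exemption €117000 → base €50500
  €50500 × 17% = €8585

Standard income tax:
  €48000 × 7% = €3360
  €10000 × 11% = €1100
  €79000 × 22% = €17380
  → €21840

€21840 > €8585, so the standard income tax governs.

€21840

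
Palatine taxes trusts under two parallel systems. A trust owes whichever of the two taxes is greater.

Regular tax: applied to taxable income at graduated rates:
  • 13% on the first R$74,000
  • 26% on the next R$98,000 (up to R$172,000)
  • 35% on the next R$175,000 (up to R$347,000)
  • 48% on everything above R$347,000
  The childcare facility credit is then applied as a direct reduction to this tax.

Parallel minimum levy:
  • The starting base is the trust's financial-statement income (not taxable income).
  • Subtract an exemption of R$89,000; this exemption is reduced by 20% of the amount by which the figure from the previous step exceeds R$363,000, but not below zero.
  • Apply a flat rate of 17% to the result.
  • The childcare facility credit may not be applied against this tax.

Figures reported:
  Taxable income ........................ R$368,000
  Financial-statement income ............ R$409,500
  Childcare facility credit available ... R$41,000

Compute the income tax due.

Parallel minimum levy:
  Base (financial-statement income): R$409,500
  Exemption: R$89,000 − 20% × (R$409,500 − R$363,000) = R$89,000 − R$9,300 = R$79,700
  Base: R$409,500 − R$79,700 = R$329,800
  R$329,800 × 17% = R$56,066

Regular tax:
  R$74,000 × 13% = R$9,620
  R$98,000 × 26% = R$25,480
  R$175,000 × 35% = R$61,250
  R$21,000 × 48% = R$10,080
  → R$106,430
  Less childcare facility credit R$41,000 → R$65,430

R$65,430 > R$56,066, so the regular tax governs.

R$65,430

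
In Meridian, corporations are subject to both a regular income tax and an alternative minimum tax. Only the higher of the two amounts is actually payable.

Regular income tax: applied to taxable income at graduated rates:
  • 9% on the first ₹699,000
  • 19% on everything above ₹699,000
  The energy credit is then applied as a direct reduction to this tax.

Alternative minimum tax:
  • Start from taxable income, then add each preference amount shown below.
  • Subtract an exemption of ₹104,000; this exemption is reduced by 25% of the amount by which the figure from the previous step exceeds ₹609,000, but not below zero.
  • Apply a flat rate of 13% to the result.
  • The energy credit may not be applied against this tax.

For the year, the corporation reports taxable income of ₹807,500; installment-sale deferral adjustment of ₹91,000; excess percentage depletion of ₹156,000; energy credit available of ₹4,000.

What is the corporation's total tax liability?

Regular income tax:
  ₹699,000 × 9% = ₹62,910
  ₹108,500 × 19% = ₹20,615
  → ₹83,525
  Less energy credit ₹4,000 → ₹79,525

Alternative minimum tax:
  Adjusted income: ₹807,500 + ₹91,000 + ₹156,000 = ₹1,054,500
  Exemption: 25% × (₹1,054,500 − ₹609,000) = ₹111,375 ≥ ₹104,000, so the exemption is fully phased out
  Base: ₹1,054,500 − ₹0 = ₹1,054,500
  ₹1,054,500 × 13% = ₹137,085

₹137,085 > ₹79,525, so the alternative minimum tax is the binding amount.

₹137,085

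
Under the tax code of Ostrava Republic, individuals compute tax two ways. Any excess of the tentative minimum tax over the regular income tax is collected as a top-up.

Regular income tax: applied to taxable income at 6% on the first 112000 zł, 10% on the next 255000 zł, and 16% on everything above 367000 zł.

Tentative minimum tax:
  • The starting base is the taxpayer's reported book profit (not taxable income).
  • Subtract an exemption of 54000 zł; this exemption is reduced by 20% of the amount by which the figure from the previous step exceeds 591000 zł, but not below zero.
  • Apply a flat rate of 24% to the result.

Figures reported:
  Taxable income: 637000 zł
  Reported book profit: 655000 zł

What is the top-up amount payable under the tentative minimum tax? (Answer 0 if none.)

71892 zł

Regular income tax:
  112000 zł × 6% = 6720 zł
  255000 zł × 10% = 25500 zł
  270000 zł × 16% = 43200 zł
  → 75420 zł

Tentative minimum tax:
  Base (reported book profit): 655000 zł
  Exemption: 54000 zł − 20% × (655000 zł − 591000 zł) = 54000 zł − 12800 zł = 41200 zł
  Base: 655000 zł − 41200 zł = 613800 zł
  613800 zł × 24% = 147312 zł

Excess of tentative minimum tax over regular income tax: 147312 zł − 75420 zł = 71892 zł.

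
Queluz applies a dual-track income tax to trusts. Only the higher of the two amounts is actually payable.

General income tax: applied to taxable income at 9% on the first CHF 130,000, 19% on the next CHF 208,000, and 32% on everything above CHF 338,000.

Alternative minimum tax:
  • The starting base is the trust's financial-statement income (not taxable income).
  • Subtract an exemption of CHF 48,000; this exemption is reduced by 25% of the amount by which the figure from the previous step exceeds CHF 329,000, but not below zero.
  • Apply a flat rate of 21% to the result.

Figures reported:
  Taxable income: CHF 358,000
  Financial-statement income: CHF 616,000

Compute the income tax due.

General income tax:
  CHF 130,000 × 9% = CHF 11,700
  CHF 208,000 × 19% = CHF 39,520
  CHF 20,000 × 32% = CHF 6,400
  → CHF 57,620

Alternative minimum tax:
  Base (financial-statement income): CHF 616,000
  Exemption: 25% × (CHF 616,000 − CHF 329,000) = CHF 71,750 ≥ CHF 48,000, so the exemption is fully phased out
  Base: CHF 616,000 − CHF 0 = CHF 616,000
  CHF 616,000 × 21% = CHF 129,360

CHF 129,360 > CHF 57,620, so the alternative minimum tax is the binding amount.

CHF 129,360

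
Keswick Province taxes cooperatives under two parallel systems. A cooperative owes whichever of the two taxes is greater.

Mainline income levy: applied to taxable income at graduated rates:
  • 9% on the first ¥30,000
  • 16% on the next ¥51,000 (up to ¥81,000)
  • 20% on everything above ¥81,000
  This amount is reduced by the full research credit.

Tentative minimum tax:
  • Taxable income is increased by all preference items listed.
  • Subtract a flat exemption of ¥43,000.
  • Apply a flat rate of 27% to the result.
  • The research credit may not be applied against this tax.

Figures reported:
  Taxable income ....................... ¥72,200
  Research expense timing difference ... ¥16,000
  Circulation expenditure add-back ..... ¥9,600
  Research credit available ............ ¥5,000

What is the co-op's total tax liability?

Tentative minimum tax:
  Adjusted income: ¥72,200 + ¥16,000 + ¥9,600 = ¥97,800
  Less exemption ¥43,000 → base ¥54,800
  ¥54,800 × 27% = ¥14,796

Mainline income levy:
  ¥30,000 × 9% = ¥2,700
  ¥42,200 × 16% = ¥6,752
  → ¥9,452
  Less research credit ¥5,000 → ¥4,452

¥14,796 > ¥4,452, so the tentative minimum tax is the binding amount.

¥14,796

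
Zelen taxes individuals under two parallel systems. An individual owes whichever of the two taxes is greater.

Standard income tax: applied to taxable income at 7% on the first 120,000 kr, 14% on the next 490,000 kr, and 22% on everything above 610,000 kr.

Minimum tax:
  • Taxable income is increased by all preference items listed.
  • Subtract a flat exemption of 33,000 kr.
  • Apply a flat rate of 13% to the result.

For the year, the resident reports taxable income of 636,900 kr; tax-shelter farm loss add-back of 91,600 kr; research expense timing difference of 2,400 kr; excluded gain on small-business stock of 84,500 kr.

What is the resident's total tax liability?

Minimum tax:
  Adjusted income: 636,900 kr + 91,600 kr + 2,400 kr + 84,500 kr = 815,400 kr
  Less exemption 33,000 kr → base 782,400 kr
  782,400 kr × 13% = 101,712 kr

Standard income tax:
  120,000 kr × 7% = 8,400 kr
  490,000 kr × 14% = 68,600 kr
  26,900 kr × 22% = 5,918 kr
  → 82,918 kr

101,712 kr > 82,918 kr, so the minimum tax is the binding amount.

101,712 kr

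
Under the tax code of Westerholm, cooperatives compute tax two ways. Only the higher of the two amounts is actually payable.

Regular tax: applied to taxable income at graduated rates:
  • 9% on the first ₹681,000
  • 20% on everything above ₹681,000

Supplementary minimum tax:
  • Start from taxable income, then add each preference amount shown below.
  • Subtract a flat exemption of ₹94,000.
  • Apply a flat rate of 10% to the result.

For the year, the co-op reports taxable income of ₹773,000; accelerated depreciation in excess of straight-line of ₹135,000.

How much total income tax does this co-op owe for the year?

Regular tax:
  ₹681,000 × 9% = ₹61,290
  ₹92,000 × 20% = ₹18,400
  → ₹79,690

Supplementary minimum tax:
  Adjusted income: ₹773,000 + ₹135,000 = ₹908,000
  Less exemption ₹94,000 → base ₹814,000
  ₹814,000 × 10% = ₹81,400

₹81,400 > ₹79,690, so the supplementary minimum tax is the binding amount.

₹81,400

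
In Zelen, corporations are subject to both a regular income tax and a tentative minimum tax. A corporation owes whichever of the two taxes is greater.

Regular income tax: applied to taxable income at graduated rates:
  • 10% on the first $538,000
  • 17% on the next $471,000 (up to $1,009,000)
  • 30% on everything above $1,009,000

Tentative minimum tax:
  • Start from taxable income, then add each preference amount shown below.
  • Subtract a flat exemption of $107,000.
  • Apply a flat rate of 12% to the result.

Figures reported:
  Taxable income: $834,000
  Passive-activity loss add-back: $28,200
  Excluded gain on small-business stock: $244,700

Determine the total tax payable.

$119,988

Tentative minimum tax:
  Adjusted income: $834,000 + $28,200 + $244,700 = $1,106,900
  Less exemption $107,000 → base $999,900
  $999,900 × 12% = $119,988

Regular income tax:
  $538,000 × 10% = $53,800
  $296,000 × 17% = $50,320
  → $104,120

$119,988 > $104,120, so the tentative minimum tax is the binding amount.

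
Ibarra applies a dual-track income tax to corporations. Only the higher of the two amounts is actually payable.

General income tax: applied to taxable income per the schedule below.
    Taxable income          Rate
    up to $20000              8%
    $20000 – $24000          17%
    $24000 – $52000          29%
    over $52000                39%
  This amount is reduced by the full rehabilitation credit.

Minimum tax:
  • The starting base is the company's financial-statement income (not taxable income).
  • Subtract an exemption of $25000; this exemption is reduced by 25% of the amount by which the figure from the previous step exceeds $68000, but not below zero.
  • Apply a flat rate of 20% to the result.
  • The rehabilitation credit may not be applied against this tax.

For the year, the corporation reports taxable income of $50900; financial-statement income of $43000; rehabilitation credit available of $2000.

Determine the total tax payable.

Minimum tax:
  Base (financial-statement income): $43000
  Exemption: $43000 ≤ $68000, so full $25000 applies
  Base: $43000 − $25000 = $18000
  $18000 × 20% = $3600

General income tax:
  $20000 × 8% = $1600
  $4000 × 17% = $680
  $26900 × 29% = $7801
  → $10081
  Less rehabilitation credit $2000 → $8081

$8081 > $3600, so the general income tax governs.

$8081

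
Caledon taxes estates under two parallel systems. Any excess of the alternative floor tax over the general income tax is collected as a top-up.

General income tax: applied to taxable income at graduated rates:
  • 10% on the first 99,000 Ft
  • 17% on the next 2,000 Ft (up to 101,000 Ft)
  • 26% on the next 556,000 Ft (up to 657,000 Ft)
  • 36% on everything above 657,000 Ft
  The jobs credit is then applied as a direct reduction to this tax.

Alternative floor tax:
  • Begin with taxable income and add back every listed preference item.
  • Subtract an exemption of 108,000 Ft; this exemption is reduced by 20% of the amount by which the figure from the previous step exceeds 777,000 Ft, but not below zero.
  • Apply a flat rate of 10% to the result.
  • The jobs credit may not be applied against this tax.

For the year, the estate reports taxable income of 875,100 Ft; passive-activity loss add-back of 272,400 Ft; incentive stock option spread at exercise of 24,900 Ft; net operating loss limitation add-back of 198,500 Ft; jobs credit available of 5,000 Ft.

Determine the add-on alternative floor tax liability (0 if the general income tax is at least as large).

0 Ft

General income tax:
  99,000 Ft × 10% = 9,900 Ft
  2,000 Ft × 17% = 340 Ft
  556,000 Ft × 26% = 144,560 Ft
  218,100 Ft × 36% = 78,516 Ft
  → 233,316 Ft
  Less jobs credit 5,000 Ft → 228,316 Ft

Alternative floor tax:
  Adjusted income: 875,100 Ft + 272,400 Ft + 24,900 Ft + 198,500 Ft = 1,370,900 Ft
  Exemption: 20% × (1,370,900 Ft − 777,000 Ft) = 118,780 Ft ≥ 108,000 Ft, so the exemption is fully phased out
  Base: 1,370,900 Ft − 0 Ft = 1,370,900 Ft
  1,370,900 Ft × 10% = 137,090 Ft

137,090 Ft ≤ 228,316 Ft, so no add-on is due.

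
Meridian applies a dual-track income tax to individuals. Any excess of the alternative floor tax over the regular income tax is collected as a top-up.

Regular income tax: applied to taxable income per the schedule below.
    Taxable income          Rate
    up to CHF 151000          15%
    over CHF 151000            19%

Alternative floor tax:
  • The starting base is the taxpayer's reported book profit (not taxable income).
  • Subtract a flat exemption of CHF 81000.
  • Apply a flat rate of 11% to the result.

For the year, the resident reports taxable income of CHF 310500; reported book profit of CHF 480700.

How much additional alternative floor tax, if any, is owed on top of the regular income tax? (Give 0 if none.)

Regular income tax:
  CHF 151000 × 15% = CHF 22650
  CHF 159500 × 19% = CHF 30305
  → CHF 52955

Alternative floor tax:
  Base (reported book profit): CHF 480700
  Less exemption CHF 81000 → base CHF 399700
  CHF 399700 × 11% = CHF 43967

CHF 43967 ≤ CHF 52955, so no add-on is due.

CHF 0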